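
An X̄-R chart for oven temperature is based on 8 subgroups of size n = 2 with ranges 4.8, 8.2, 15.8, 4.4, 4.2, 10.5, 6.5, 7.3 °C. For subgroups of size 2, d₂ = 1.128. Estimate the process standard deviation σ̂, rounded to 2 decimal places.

6.84

R̄ = (4.8 + 8.2 + 15.8 + 4.4 + 4.2 + 10.5 + 6.5 + 7.3) / 8 = 7.7125
σ̂ = R̄ / d₂ = 7.7125 / 1.128 = 6.8373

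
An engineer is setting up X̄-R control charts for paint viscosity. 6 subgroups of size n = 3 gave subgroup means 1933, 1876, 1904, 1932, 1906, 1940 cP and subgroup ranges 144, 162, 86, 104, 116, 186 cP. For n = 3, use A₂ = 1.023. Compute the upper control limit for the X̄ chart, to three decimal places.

X̄̄ = (1933 + 1876 + 1904 + 1932 + 1906 + 1940) / 6 = 11491.0000 / 6 = 1915.1667
R̄ = (144 + 162 + 86 + 104 + 116 + 186) / 6 = 798.0000 / 6 = 133.0000
UCL = X̄̄ + A₂·R̄ = 1915.1667 + 1.023 × 133.0000 = 2051.2257

2051.226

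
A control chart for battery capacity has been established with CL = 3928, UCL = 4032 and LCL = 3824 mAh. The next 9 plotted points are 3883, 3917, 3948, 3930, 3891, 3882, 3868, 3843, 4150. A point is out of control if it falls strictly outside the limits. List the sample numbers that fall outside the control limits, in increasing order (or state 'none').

9

Compare each point to [3824, 4032]: sample 9 = 4150 > UCL.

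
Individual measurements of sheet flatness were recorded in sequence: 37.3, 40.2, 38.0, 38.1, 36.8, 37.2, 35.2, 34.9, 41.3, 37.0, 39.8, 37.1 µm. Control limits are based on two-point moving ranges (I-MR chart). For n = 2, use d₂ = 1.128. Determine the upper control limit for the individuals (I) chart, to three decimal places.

43.883

X̄ = (37.3 + 40.2 + 38.0 + 38.1 + 36.8 + 37.2 + 35.2 + 34.9 + 41.3 + 37.0 + 39.8 + 37.1) / 12 = 37.7417
Moving ranges: 2.9, 2.2, 0.1, 1.3, 0.4, 2.0, 0.3, 6.4, 4.3, 2.8, 2.7; M̄R̄ = 25.4000 / 11 = 2.3091
UCL = X̄ + 3·M̄R̄/d₂ = 37.7417 + 3 × 2.3091 / 1.128 = 43.8829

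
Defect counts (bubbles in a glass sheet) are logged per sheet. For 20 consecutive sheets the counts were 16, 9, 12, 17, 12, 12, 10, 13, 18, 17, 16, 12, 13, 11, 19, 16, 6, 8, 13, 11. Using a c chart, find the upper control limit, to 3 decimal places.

23.887

c̄ = (16 + 9 + 12 + 17 + 12 + 12 + 10 + 13 + 18 + 17 + 16 + 12 + 13 + 11 + 19 + 16 + 6 + 8 + 13 + 11) / 20 = 261 / 20 = 13.0500
UCL = c̄ + 3√c̄ = 13.0500 + 3 × √13.0500 = 13.0500 + 3 × 3.6125 = 23.8874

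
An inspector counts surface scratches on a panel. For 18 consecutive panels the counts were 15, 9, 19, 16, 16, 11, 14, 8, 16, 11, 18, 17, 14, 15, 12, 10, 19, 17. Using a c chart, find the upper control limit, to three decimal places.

25.614

c̄ = (15 + 9 + 19 + 16 + 16 + 11 + 14 + 8 + 16 + 11 + 18 + 17 + 14 + 15 + 12 + 10 + 19 + 17) / 18 = 257 / 18 = 14.2778
UCL = c̄ + 3√c̄ = 14.2778 + 3 × √14.2778 = 14.2778 + 3 × 3.7786 = 25.6136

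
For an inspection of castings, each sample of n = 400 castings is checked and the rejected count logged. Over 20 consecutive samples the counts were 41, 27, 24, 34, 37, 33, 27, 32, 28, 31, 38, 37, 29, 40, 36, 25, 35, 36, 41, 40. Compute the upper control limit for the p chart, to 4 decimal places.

0.1255

p̄ = Σdᵢ / (k·n) = 671 / (20 × 400) = 0.08388
UCL = p̄ + 3·√(p̄(1−p̄)/n) = 0.08388 + 3 × √(0.08388×0.91612/400) = 0.08388 + 3 × 0.01386 = 0.12546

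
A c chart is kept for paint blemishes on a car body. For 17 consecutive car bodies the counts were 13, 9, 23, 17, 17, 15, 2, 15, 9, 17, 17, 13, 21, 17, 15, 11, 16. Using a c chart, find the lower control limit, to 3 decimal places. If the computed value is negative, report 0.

c̄ = (13 + 9 + 23 + 17 + 17 + 15 + 2 + 15 + 9 + 17 + 17 + 13 + 21 + 17 + 15 + 11 + 16) / 17 = 247 / 17 = 14.5294
LCL = c̄ − 3√c̄ = 14.5294 − 3 × 3.8117 = 3.0942

3.094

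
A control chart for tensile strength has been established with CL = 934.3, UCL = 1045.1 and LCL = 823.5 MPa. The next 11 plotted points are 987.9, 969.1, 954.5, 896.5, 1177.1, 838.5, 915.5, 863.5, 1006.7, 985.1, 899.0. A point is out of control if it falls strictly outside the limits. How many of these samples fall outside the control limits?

1

Compare each point to [823.5, 1045.1]: sample 5 = 1177.1 > UCL.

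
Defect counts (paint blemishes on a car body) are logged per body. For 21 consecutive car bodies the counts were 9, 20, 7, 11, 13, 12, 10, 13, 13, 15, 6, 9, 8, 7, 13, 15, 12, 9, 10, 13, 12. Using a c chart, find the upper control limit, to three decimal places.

c̄ = (9 + 20 + 7 + 11 + 13 + 12 + 10 + 13 + 13 + 15 + 6 + 9 + 8 + 7 + 13 + 15 + 12 + 9 + 10 + 13 + 12) / 21 = 237 / 21 = 11.2857
UCL = c̄ + 3√c̄ = 11.2857 + 3 × √11.2857 = 11.2857 + 3 × 3.3594 = 21.3640

21.364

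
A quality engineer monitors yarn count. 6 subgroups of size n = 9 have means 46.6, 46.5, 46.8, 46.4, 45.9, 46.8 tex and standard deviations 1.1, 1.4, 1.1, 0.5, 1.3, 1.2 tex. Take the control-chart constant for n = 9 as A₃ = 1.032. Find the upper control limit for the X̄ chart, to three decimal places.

47.635

X̄̄ = (46.6 + 46.5 + 46.8 + 46.4 + 45.9 + 46.8) / 6 = 46.5000
s̄ = (1.1 + 1.4 + 1.1 + 0.5 + 1.3 + 1.2) / 6 = 1.1000
UCL = X̄̄ + A₃·s̄ = 46.5000 + 1.032 × 1.1000 = 47.6352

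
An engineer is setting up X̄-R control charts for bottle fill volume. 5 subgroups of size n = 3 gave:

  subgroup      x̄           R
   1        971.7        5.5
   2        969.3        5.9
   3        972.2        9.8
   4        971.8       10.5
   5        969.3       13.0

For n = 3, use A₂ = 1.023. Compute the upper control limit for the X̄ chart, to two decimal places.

X̄̄ = (971.7 + 969.3 + 972.2 + 971.8 + 969.3) / 5 = 4854.3000 / 5 = 970.8600
R̄ = (5.5 + 5.9 + 9.8 + 10.5 + 13.0) / 5 = 44.7000 / 5 = 8.9400
UCL = X̄̄ + A₂·R̄ = 970.8600 + 1.023 × 8.9400 = 980.0056

980.01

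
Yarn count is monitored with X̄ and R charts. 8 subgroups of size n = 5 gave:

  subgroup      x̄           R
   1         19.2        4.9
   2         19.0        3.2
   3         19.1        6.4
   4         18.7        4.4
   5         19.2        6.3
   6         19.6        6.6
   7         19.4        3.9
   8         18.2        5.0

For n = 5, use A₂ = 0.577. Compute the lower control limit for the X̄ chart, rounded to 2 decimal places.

X̄̄ = (19.2 + 19.0 + 19.1 + 18.7 + 19.2 + 19.6 + 19.4 + 18.2) / 8 = 152.4000 / 8 = 19.0500
R̄ = (4.9 + 3.2 + 6.4 + 4.4 + 6.3 + 6.6 + 3.9 + 5.0) / 8 = 40.7000 / 8 = 5.0875
LCL = X̄̄ − A₂·R̄ = 19.0500 − 0.577 × 5.0875 = 16.1145

16.11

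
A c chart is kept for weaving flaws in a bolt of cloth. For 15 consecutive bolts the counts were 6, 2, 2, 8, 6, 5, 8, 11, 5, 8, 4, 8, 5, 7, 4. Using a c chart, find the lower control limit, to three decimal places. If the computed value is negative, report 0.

c̄ = (6 + 2 + 2 + 8 + 6 + 5 + 8 + 11 + 5 + 8 + 4 + 8 + 5 + 7 + 4) / 15 = 89 / 15 = 5.9333
LCL = c̄ − 3√c̄ = 5.9333 − 3 × 2.4358 = -1.3742 → 0 (cannot be negative)

0.000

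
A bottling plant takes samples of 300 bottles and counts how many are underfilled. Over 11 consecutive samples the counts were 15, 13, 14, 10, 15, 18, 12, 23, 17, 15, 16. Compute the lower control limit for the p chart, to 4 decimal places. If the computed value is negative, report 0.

p̄ = Σdᵢ / (k·n) = 168 / (11 × 300) = 0.05091
LCL = p̄ − 3·√(p̄(1−p̄)/n) = 0.05091 − 3 × 0.01269 = 0.01284

0.0128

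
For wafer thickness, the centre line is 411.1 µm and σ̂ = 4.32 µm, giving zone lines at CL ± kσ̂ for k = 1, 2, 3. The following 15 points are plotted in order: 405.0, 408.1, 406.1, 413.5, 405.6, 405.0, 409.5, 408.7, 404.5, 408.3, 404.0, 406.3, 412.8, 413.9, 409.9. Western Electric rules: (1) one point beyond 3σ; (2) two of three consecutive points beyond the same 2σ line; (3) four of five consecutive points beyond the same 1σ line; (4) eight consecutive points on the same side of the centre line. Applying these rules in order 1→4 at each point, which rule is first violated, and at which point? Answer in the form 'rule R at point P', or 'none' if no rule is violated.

Zone of each point (C = within 1σ̂, B = 1σ̂–2σ̂, A = 2σ̂–3σ̂, * = beyond 3σ̂; sign = side of CL): 1:-B, 2:-C, 3:-B, 4:+C, 5:-B, 6:-B, 7:-C, 8:-C, 9:-B, 10:-C, 11:-B, 12:-B, 13:+C, 14:+C, 15:-C
Rule 4 (eight consecutive points on the same side of the centre line) is satisfied at point 12.

rule 4 at point 12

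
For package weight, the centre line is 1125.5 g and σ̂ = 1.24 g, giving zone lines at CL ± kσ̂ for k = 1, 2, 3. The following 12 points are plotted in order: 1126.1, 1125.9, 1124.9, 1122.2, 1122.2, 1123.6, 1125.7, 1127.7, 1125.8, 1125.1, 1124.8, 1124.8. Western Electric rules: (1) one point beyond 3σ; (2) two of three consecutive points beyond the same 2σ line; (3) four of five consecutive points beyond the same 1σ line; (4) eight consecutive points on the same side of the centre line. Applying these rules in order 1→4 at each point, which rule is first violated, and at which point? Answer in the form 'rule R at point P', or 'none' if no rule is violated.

Zone of each point (C = within 1σ̂, B = 1σ̂–2σ̂, A = 2σ̂–3σ̂, * = beyond 3σ̂; sign = side of CL): 1:+C, 2:+C, 3:-C, 4:-A, 5:-A, 6:-B, 7:+C, 8:+B, 9:+C, 10:-C, 11:-C, 12:-C
Rule 2 (two of three consecutive points beyond the same 2σ limit) is satisfied at point 5.

rule 2 at point 5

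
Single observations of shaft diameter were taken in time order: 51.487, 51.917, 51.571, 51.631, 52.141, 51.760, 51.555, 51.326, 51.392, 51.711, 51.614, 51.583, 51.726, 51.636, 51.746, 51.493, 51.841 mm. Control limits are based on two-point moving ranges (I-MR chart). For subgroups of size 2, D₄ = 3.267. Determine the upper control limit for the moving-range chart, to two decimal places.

Moving ranges: 0.430, 0.346, 0.060, 0.510, 0.381, 0.205, 0.229, 0.066, 0.319, 0.097, 0.031, 0.143, 0.090, 0.110, 0.253, 0.348; M̄R̄ = 3.6180 / 16 = 0.2261
UCL_MR = D₄·M̄R̄ = 3.267 × 0.2261 = 0.7388

0.74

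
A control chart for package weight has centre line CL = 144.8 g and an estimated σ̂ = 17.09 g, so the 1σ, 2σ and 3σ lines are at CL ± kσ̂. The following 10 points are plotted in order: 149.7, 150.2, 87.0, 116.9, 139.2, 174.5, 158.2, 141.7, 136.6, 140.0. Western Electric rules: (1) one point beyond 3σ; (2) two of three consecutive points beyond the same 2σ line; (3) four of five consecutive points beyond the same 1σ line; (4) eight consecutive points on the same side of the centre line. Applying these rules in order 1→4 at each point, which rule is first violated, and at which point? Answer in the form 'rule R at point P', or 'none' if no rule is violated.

rule 1 at point 3

Zone of each point (C = within 1σ̂, B = 1σ̂–2σ̂, A = 2σ̂–3σ̂, * = beyond 3σ̂; sign = side of CL): 1:+C, 2:+C, 3:-*, 4:-B, 5:-C, 6:+B, 7:+C, 8:-C, 9:-C, 10:-C
Rule 1 (one point beyond the 3σ limits) is satisfied at point 3.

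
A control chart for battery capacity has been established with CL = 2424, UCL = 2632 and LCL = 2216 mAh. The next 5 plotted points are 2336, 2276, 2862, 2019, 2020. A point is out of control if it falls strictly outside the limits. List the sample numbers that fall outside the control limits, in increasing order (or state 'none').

3, 4, 5

Compare each point to [2216, 2632]: sample 3 = 2862 > UCL; sample 4 = 2019 < LCL; sample 5 = 2020 < LCL.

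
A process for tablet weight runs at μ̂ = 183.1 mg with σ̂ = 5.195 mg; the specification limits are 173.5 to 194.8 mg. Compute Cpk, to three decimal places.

0.616

Cpu = (USL − μ̂) / (3σ̂) = (194.8 − 183.1) / (3 × 5.195) = 0.7507; Cpl = (μ̂ − LSL) / (3σ̂) = (183.1 − 173.5) / (3 × 5.195) = 0.6160; Cpk = min(Cpu, Cpl) = 0.6160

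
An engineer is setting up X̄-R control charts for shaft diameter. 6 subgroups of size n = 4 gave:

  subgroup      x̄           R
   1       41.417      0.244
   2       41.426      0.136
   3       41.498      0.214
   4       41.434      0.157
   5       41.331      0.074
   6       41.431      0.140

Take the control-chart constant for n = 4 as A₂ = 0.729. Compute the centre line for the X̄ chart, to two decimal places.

41.42

X̄̄ = (41.417 + 41.426 + 41.498 + 41.434 + 41.331 + 41.431) / 6 = 248.5370 / 6 = 41.4228
CL = X̄̄ = 41.4228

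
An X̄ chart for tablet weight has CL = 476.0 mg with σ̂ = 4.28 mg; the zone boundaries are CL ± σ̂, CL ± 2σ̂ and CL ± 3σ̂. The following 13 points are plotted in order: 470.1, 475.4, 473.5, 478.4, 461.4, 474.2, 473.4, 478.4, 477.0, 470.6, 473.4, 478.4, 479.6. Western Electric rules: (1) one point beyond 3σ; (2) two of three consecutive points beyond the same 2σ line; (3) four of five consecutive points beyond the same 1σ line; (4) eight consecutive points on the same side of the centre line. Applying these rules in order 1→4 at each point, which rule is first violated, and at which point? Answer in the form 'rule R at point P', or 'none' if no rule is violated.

rule 1 at point 5

Zone of each point (C = within 1σ̂, B = 1σ̂–2σ̂, A = 2σ̂–3σ̂, * = beyond 3σ̂; sign = side of CL): 1:-B, 2:-C, 3:-C, 4:+C, 5:-*, 6:-C, 7:-C, 8:+C, 9:+C, 10:-B, 11:-C, 12:+C, 13:+C
Rule 1 (one point beyond the 3σ limits) is satisfied at point 5.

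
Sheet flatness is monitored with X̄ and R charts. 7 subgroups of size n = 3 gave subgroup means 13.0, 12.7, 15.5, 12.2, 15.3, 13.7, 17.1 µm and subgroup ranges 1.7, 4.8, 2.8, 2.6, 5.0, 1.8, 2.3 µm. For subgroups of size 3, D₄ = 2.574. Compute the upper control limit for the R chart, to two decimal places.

7.72

R̄ = (1.7 + 4.8 + 2.8 + 2.6 + 5.0 + 1.8 + 2.3) / 7 = 21.0000 / 7 = 3.0000
UCL_R = D₄·R̄ = 2.574 × 3.0000 = 7.7220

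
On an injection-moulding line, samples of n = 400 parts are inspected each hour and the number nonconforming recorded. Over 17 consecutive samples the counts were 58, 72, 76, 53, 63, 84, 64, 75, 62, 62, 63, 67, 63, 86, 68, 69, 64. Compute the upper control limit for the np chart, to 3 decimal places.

p̄ = Σdᵢ / (k·n) = 1149 / (17 × 400) = 0.16897
UCL = np̄ + 3·√(np̄(1−p̄)) = 67.5882 + 3 × √(67.5882×0.83103) = 67.5882 + 3 × 7.4945 = 90.0718

90.072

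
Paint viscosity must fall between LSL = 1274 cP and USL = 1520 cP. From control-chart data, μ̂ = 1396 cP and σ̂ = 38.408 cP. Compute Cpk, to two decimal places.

1.06

Cpu = (USL − μ̂) / (3σ̂) = (1520 − 1396) / (3 × 38.408) = 1.0762; Cpl = (μ̂ − LSL) / (3σ̂) = (1396 − 1274) / (3 × 38.408) = 1.0588; Cpk = min(Cpu, Cpl) = 1.0588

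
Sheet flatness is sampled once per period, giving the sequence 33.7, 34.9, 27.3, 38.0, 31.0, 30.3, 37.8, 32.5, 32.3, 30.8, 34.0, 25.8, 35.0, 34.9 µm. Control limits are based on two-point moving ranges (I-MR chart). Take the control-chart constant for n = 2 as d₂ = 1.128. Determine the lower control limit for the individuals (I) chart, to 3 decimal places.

19.970

X̄ = (33.7 + 34.9 + 27.3 + 38.0 + 31.0 + 30.3 + 37.8 + 32.5 + 32.3 + 30.8 + 34.0 + 25.8 + 35.0 + 34.9) / 14 = 32.7357
Moving ranges: 1.2, 7.6, 10.7, 7.0, 0.7, 7.5, 5.3, 0.2, 1.5, 3.2, 8.2, 9.2, 0.1; M̄R̄ = 62.4000 / 13 = 4.8000
LCL = X̄ − 3·M̄R̄/d₂ = 32.7357 − 3 × 4.8000 / 1.128 = 19.9698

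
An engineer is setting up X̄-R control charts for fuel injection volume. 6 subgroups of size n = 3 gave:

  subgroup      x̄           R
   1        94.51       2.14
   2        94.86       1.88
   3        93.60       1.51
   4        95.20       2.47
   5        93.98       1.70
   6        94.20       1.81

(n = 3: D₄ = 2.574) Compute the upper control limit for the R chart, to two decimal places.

R̄ = (2.14 + 1.88 + 1.51 + 2.47 + 1.70 + 1.81) / 6 = 11.5100 / 6 = 1.9183
UCL_R = D₄·R̄ = 2.574 × 1.9183 = 4.9378

4.94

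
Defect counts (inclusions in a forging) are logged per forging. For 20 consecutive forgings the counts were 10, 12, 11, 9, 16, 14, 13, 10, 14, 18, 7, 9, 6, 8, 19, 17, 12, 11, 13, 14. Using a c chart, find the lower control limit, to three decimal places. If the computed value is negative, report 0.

c̄ = (10 + 12 + 11 + 9 + 16 + 14 + 13 + 10 + 14 + 18 + 7 + 9 + 6 + 8 + 19 + 17 + 12 + 11 + 13 + 14) / 20 = 243 / 20 = 12.1500
LCL = c̄ − 3√c̄ = 12.1500 − 3 × 3.4857 = 1.6929

1.693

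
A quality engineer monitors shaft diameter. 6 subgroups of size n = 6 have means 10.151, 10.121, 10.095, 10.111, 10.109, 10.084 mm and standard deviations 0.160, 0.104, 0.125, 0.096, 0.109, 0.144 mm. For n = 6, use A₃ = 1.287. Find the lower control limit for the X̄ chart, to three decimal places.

9.954

X̄̄ = (10.151 + 10.121 + 10.095 + 10.111 + 10.109 + 10.084) / 6 = 10.1118
s̄ = (0.160 + 0.104 + 0.125 + 0.096 + 0.109 + 0.144) / 6 = 0.1230
LCL = X̄̄ − A₃·s̄ = 10.1118 − 1.287 × 0.1230 = 9.9535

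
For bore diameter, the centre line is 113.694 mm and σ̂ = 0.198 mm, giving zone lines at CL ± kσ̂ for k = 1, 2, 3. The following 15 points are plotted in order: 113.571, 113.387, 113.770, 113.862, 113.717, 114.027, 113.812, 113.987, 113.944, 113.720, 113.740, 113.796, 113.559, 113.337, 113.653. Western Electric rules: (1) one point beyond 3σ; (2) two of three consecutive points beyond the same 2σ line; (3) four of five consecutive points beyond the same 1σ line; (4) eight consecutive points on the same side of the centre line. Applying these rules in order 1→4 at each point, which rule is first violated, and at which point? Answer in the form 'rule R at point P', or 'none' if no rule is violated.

Zone of each point (C = within 1σ̂, B = 1σ̂–2σ̂, A = 2σ̂–3σ̂, * = beyond 3σ̂; sign = side of CL): 1:-C, 2:-B, 3:+C, 4:+C, 5:+C, 6:+B, 7:+C, 8:+B, 9:+B, 10:+C, 11:+C, 12:+C, 13:-C, 14:-B, 15:-C
Rule 4 (eight consecutive points on the same side of the centre line) is satisfied at point 10.

rule 4 at point 10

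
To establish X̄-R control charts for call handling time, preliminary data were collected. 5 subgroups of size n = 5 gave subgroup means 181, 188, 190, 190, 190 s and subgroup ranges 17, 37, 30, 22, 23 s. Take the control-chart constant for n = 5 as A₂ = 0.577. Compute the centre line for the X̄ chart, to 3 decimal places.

187.800

X̄̄ = (181 + 188 + 190 + 190 + 190) / 5 = 939.0000 / 5 = 187.8000
CL = X̄̄ = 187.8000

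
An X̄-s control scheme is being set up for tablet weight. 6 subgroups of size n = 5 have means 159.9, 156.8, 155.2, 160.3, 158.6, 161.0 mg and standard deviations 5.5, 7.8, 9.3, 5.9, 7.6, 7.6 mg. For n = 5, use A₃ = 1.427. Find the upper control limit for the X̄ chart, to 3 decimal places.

X̄̄ = (159.9 + 156.8 + 155.2 + 160.3 + 158.6 + 161.0) / 6 = 158.6333
s̄ = (5.5 + 7.8 + 9.3 + 5.9 + 7.6 + 7.6) / 6 = 7.2833
UCL = X̄̄ + A₃·s̄ = 158.6333 + 1.427 × 7.2833 = 169.0266

169.027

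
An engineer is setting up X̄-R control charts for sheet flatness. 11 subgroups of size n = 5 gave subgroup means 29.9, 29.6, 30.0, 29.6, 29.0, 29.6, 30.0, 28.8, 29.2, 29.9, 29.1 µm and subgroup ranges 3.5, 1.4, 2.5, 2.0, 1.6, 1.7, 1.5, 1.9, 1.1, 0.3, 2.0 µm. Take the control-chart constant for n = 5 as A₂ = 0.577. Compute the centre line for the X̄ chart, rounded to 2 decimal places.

X̄̄ = (29.9 + 29.6 + 30.0 + 29.6 + 29.0 + 29.6 + 30.0 + 28.8 + 29.2 + 29.9 + 29.1) / 11 = 324.7000 / 11 = 29.5182
CL = X̄̄ = 29.5182

29.52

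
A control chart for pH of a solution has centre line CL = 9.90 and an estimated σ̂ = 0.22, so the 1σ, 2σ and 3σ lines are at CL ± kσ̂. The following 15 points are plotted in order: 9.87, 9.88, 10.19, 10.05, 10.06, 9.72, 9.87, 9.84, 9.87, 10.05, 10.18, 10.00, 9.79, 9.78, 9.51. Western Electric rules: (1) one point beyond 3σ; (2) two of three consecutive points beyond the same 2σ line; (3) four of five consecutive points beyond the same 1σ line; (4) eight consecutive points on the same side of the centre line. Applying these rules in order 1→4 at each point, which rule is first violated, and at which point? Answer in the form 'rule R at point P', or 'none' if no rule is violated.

none

Zone of each point (C = within 1σ̂, B = 1σ̂–2σ̂, A = 2σ̂–3σ̂, * = beyond 3σ̂; sign = side of CL): 1:-C, 2:-C, 3:+B, 4:+C, 5:+C, 6:-C, 7:-C, 8:-C, 9:-C, 10:+C, 11:+B, 12:+C, 13:-C, 14:-C, 15:-B
No rule fires across all 15 points.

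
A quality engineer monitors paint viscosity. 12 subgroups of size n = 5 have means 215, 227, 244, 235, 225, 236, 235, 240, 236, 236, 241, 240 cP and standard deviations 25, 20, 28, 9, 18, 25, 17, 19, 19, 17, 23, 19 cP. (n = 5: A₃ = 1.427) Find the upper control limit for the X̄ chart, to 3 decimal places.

262.588

X̄̄ = (215 + 227 + 244 + 235 + 225 + 236 + 235 + 240 + 236 + 236 + 241 + 240) / 12 = 234.1667
s̄ = (25 + 20 + 28 + 9 + 18 + 25 + 17 + 19 + 19 + 17 + 23 + 19) / 12 = 19.9167
UCL = X̄̄ + A₃·s̄ = 234.1667 + 1.427 × 19.9167 = 262.5877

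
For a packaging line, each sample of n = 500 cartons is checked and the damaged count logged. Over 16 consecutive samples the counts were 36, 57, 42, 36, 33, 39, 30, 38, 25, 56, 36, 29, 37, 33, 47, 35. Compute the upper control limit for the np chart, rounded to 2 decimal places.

55.85

p̄ = Σdᵢ / (k·n) = 609 / (16 × 500) = 0.07612
UCL = np̄ + 3·√(np̄(1−p̄)) = 38.0625 + 3 × √(38.0625×0.92388) = 38.0625 + 3 × 5.9300 = 55.8525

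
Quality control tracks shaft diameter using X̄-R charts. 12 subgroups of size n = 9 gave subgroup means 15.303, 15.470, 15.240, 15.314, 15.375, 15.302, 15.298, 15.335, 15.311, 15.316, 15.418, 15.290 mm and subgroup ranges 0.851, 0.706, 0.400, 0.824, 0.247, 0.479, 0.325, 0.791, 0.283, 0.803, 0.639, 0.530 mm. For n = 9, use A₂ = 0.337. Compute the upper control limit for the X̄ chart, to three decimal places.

15.524

X̄̄ = (15.303 + 15.470 + 15.240 + 15.314 + 15.375 + 15.302 + 15.298 + 15.335 + 15.311 + 15.316 + 15.418 + 15.290) / 12 = 183.9720 / 12 = 15.3310
R̄ = (0.851 + 0.706 + 0.400 + 0.824 + 0.247 + 0.479 + 0.325 + 0.791 + 0.283 + 0.803 + 0.639 + 0.530) / 12 = 6.8780 / 12 = 0.5732
UCL = X̄̄ + A₂·R̄ = 15.3310 + 0.337 × 0.5732 = 15.5242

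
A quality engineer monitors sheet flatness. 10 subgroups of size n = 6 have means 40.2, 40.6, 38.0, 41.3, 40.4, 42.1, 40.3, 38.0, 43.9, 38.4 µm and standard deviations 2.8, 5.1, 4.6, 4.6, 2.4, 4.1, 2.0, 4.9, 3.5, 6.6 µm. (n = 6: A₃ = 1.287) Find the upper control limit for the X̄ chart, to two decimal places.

45.55

X̄̄ = (40.2 + 40.6 + 38.0 + 41.3 + 40.4 + 42.1 + 40.3 + 38.0 + 43.9 + 38.4) / 10 = 40.3200
s̄ = (2.8 + 5.1 + 4.6 + 4.6 + 2.4 + 4.1 + 2.0 + 4.9 + 3.5 + 6.6) / 10 = 4.0600
UCL = X̄̄ + A₃·s̄ = 40.3200 + 1.287 × 4.0600 = 45.5452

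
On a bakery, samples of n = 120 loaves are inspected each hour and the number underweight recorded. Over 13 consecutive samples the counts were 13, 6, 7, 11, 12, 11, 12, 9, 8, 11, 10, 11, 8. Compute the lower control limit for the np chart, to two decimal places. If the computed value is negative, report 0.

0.87

p̄ = Σdᵢ / (k·n) = 129 / (13 × 120) = 0.08269
LCL = np̄ − 3·√(np̄(1−p̄)) = 9.9231 − 3 × 3.0170 = 0.8720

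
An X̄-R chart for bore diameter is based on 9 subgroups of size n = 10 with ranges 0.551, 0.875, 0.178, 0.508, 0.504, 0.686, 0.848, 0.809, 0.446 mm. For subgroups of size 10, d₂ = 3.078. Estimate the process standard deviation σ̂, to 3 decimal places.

0.195

R̄ = (0.551 + 0.875 + 0.178 + 0.508 + 0.504 + 0.686 + 0.848 + 0.809 + 0.446) / 9 = 0.6006
σ̂ = R̄ / d₂ = 0.6006 / 3.078 = 0.1951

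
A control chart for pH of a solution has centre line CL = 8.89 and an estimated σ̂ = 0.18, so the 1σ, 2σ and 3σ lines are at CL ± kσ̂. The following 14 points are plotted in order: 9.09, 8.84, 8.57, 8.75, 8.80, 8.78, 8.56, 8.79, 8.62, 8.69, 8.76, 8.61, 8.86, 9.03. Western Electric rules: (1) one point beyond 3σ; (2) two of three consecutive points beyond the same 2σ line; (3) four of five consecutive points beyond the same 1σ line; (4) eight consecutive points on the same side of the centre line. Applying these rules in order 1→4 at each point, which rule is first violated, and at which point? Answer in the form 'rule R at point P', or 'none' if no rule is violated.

rule 4 at point 9

Zone of each point (C = within 1σ̂, B = 1σ̂–2σ̂, A = 2σ̂–3σ̂, * = beyond 3σ̂; sign = side of CL): 1:+B, 2:-C, 3:-B, 4:-C, 5:-C, 6:-C, 7:-B, 8:-C, 9:-B, 10:-B, 11:-C, 12:-B, 13:-C, 14:+C
Rule 4 (eight consecutive points on the same side of the centre line) is satisfied at point 9.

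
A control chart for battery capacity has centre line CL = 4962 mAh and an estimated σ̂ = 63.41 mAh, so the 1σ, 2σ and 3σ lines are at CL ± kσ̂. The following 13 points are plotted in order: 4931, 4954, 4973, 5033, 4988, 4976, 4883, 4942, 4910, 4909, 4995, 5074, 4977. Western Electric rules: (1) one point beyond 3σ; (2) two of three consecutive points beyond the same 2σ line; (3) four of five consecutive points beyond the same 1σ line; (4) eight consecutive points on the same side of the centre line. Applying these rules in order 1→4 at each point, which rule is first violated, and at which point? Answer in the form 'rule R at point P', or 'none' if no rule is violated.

none

Zone of each point (C = within 1σ̂, B = 1σ̂–2σ̂, A = 2σ̂–3σ̂, * = beyond 3σ̂; sign = side of CL): 1:-C, 2:-C, 3:+C, 4:+B, 5:+C, 6:+C, 7:-B, 8:-C, 9:-C, 10:-C, 11:+C, 12:+B, 13:+C
No rule fires across all 13 points.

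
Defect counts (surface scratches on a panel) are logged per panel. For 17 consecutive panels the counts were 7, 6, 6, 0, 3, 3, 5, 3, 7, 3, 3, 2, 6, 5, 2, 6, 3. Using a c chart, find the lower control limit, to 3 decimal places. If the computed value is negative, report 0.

c̄ = (7 + 6 + 6 + 0 + 3 + 3 + 5 + 3 + 7 + 3 + 3 + 2 + 6 + 5 + 2 + 6 + 3) / 17 = 70 / 17 = 4.1176
LCL = c̄ − 3√c̄ = 4.1176 − 3 × 2.0292 = -1.9699 → 0 (cannot be negative)

0.000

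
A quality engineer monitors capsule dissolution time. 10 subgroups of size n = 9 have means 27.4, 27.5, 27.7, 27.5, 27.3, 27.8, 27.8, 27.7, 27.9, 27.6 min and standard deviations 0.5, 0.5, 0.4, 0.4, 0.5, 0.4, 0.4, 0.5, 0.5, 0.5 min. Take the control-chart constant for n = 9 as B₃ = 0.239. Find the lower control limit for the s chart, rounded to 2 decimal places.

s̄ = (0.5 + 0.5 + 0.4 + 0.4 + 0.5 + 0.4 + 0.4 + 0.5 + 0.5 + 0.5) / 10 = 0.4600
LCL_s = B₃·s̄ = 0.239 × 0.4600 = 0.1099

0.11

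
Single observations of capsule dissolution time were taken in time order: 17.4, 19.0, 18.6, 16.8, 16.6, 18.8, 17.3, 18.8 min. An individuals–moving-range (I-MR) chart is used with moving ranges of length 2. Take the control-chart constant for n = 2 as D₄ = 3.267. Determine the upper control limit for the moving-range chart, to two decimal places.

4.29

Moving ranges: 1.6, 0.4, 1.8, 0.2, 2.2, 1.5, 1.5; M̄R̄ = 9.2000 / 7 = 1.3143
UCL_MR = D₄·M̄R̄ = 3.267 × 1.3143 = 4.2938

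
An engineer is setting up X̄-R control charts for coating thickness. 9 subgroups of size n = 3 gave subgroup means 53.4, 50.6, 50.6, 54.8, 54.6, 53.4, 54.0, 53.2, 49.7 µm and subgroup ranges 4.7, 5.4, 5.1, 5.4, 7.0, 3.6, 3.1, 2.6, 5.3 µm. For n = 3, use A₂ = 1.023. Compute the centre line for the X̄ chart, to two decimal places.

52.70

X̄̄ = (53.4 + 50.6 + 50.6 + 54.8 + 54.6 + 53.4 + 54.0 + 53.2 + 49.7) / 9 = 474.3000 / 9 = 52.7000
CL = X̄̄ = 52.7000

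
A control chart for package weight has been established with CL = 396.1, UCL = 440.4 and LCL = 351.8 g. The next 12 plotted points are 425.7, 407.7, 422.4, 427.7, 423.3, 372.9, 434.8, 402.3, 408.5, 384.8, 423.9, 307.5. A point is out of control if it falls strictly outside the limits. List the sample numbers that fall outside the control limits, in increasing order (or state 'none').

Compare each point to [351.8, 440.4]: sample 12 = 307.5 < LCL.

12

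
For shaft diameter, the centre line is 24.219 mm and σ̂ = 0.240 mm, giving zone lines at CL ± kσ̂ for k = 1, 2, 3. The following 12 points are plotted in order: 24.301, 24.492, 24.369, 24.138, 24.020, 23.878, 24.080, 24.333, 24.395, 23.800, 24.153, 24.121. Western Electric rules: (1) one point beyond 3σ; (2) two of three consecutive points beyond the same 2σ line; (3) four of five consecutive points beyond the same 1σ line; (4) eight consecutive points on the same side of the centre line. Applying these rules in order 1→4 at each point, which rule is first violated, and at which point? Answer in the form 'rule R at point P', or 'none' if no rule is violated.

Zone of each point (C = within 1σ̂, B = 1σ̂–2σ̂, A = 2σ̂–3σ̂, * = beyond 3σ̂; sign = side of CL): 1:+C, 2:+B, 3:+C, 4:-C, 5:-C, 6:-B, 7:-C, 8:+C, 9:+C, 10:-B, 11:-C, 12:-C
No rule fires across all 12 points.

none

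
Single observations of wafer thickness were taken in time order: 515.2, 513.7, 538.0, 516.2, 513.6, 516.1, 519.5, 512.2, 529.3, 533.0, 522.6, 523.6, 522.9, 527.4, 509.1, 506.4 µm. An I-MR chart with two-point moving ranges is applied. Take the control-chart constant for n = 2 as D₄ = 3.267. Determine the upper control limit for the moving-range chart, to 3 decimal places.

26.528

Moving ranges: 1.5, 24.3, 21.8, 2.6, 2.5, 3.4, 7.3, 17.1, 3.7, 10.4, 1.0, 0.7, 4.5, 18.3, 2.7; M̄R̄ = 121.8000 / 15 = 8.1200
UCL_MR = D₄·M̄R̄ = 3.267 × 8.1200 = 26.5280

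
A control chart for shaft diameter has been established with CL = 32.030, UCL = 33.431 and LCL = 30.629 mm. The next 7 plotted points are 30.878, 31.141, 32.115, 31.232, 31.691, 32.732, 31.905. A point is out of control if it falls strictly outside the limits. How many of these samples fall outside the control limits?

All 7 points lie within [30.629, 33.431].

0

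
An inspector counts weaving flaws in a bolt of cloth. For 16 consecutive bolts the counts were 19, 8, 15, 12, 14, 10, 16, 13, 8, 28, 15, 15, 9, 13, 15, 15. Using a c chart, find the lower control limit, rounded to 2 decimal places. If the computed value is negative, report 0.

2.81

c̄ = (19 + 8 + 15 + 12 + 14 + 10 + 16 + 13 + 8 + 28 + 15 + 15 + 9 + 13 + 15 + 15) / 16 = 225 / 16 = 14.0625
LCL = c̄ − 3√c̄ = 14.0625 − 3 × 3.7500 = 2.8125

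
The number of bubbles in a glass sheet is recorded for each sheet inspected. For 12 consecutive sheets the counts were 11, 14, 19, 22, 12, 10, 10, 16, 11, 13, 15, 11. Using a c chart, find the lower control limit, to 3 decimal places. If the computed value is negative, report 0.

2.576

c̄ = (11 + 14 + 19 + 22 + 12 + 10 + 10 + 16 + 11 + 13 + 15 + 11) / 12 = 164 / 12 = 13.6667
LCL = c̄ − 3√c̄ = 13.6667 − 3 × 3.6968 = 2.5761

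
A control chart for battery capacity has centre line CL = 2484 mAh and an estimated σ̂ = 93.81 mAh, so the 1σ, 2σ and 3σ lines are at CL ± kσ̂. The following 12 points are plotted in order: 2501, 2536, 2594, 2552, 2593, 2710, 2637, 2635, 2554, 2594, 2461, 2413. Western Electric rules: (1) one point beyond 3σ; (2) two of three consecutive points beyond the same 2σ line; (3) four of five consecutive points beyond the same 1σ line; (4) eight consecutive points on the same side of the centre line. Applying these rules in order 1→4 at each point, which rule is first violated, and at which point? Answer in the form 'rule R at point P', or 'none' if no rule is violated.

rule 3 at point 7

Zone of each point (C = within 1σ̂, B = 1σ̂–2σ̂, A = 2σ̂–3σ̂, * = beyond 3σ̂; sign = side of CL): 1:+C, 2:+C, 3:+B, 4:+C, 5:+B, 6:+A, 7:+B, 8:+B, 9:+C, 10:+B, 11:-C, 12:-C
Rule 3 (four of five consecutive points beyond the same 1σ limit) is satisfied at point 7.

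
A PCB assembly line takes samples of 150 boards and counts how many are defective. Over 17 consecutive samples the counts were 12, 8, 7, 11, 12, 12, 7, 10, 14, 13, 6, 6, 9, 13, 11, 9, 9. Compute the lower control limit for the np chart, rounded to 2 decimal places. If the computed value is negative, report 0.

p̄ = Σdᵢ / (k·n) = 169 / (17 × 150) = 0.06627
LCL = np̄ − 3·√(np̄(1−p̄)) = 9.9412 − 3 × 3.0467 = 0.8011

0.80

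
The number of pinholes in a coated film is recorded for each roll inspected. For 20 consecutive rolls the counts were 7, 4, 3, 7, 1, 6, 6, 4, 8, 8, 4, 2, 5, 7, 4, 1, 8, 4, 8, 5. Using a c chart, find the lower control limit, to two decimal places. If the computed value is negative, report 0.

0.00

c̄ = (7 + 4 + 3 + 7 + 1 + 6 + 6 + 4 + 8 + 8 + 4 + 2 + 5 + 7 + 4 + 1 + 8 + 4 + 8 + 5) / 20 = 102 / 20 = 5.1000
LCL = c̄ − 3√c̄ = 5.1000 − 3 × 2.2583 = -1.6750 → 0 (cannot be negative)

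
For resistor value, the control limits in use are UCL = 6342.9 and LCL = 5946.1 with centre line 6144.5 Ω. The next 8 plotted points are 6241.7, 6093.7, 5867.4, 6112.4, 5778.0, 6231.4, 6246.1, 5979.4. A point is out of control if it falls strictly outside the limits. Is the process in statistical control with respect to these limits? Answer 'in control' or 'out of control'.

out of control

Compare each point to [5946.1, 6342.9]: sample 3 = 5867.4 < LCL; sample 5 = 5778.0 < LCL.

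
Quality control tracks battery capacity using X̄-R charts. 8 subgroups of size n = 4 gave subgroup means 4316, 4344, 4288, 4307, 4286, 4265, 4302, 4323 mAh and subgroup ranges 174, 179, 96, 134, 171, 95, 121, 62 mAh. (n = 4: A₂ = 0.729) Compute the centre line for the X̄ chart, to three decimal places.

X̄̄ = (4316 + 4344 + 4288 + 4307 + 4286 + 4265 + 4302 + 4323) / 8 = 34431.0000 / 8 = 4303.8750
CL = X̄̄ = 4303.8750

4303.875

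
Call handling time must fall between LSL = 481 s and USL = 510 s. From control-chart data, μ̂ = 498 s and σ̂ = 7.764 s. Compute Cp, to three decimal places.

0.623

Cp = (USL − LSL) / (6σ̂) = (510 − 481) / (6 × 7.764) = 29.0000 / 46.5840 = 0.6225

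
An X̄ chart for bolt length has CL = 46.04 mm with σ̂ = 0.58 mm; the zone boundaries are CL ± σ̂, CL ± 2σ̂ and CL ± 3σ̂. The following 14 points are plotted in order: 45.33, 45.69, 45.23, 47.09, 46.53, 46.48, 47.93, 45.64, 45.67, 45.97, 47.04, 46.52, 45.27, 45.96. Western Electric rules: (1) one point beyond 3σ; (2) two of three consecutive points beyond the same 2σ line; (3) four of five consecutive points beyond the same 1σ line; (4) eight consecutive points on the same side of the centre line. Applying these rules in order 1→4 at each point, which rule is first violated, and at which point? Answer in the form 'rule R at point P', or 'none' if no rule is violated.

Zone of each point (C = within 1σ̂, B = 1σ̂–2σ̂, A = 2σ̂–3σ̂, * = beyond 3σ̂; sign = side of CL): 1:-B, 2:-C, 3:-B, 4:+B, 5:+C, 6:+C, 7:+*, 8:-C, 9:-C, 10:-C, 11:+B, 12:+C, 13:-B, 14:-C
Rule 1 (one point beyond the 3σ limits) is satisfied at point 7.

rule 1 at point 7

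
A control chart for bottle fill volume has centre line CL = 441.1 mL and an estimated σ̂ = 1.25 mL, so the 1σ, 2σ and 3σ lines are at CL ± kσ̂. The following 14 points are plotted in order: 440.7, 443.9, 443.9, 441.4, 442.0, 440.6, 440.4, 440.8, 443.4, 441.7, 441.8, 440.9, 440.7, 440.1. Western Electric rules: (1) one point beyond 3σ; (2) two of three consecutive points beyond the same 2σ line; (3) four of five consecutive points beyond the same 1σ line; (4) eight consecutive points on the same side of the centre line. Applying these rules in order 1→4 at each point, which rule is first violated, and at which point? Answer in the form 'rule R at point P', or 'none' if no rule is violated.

Zone of each point (C = within 1σ̂, B = 1σ̂–2σ̂, A = 2σ̂–3σ̂, * = beyond 3σ̂; sign = side of CL): 1:-C, 2:+A, 3:+A, 4:+C, 5:+C, 6:-C, 7:-C, 8:-C, 9:+B, 10:+C, 11:+C, 12:-C, 13:-C, 14:-C
Rule 2 (two of three consecutive points beyond the same 2σ limit) is satisfied at point 3.

rule 2 at point 3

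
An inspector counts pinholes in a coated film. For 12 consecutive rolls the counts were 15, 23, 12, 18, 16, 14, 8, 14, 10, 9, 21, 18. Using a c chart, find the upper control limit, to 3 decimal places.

c̄ = (15 + 23 + 12 + 18 + 16 + 14 + 8 + 14 + 10 + 9 + 21 + 18) / 12 = 178 / 12 = 14.8333
UCL = c̄ + 3√c̄ = 14.8333 + 3 × √14.8333 = 14.8333 + 3 × 3.8514 = 26.3876

26.388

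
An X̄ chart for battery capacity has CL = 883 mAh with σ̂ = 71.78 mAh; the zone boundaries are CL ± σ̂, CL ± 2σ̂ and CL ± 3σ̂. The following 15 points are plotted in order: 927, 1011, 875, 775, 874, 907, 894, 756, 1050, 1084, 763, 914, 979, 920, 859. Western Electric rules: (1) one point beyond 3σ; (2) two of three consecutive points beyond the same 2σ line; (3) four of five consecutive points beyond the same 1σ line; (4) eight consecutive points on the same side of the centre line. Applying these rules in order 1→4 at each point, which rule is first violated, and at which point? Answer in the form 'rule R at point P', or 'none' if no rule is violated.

Zone of each point (C = within 1σ̂, B = 1σ̂–2σ̂, A = 2σ̂–3σ̂, * = beyond 3σ̂; sign = side of CL): 1:+C, 2:+B, 3:-C, 4:-B, 5:-C, 6:+C, 7:+C, 8:-B, 9:+A, 10:+A, 11:-B, 12:+C, 13:+B, 14:+C, 15:-C
Rule 2 (two of three consecutive points beyond the same 2σ limit) is satisfied at point 10.

rule 2 at point 10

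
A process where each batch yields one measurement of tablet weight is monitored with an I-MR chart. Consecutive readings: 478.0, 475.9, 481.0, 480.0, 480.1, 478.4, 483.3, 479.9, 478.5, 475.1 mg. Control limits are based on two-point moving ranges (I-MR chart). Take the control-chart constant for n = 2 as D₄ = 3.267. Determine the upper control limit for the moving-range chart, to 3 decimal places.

8.385

Moving ranges: 2.1, 5.1, 1.0, 0.1, 1.7, 4.9, 3.4, 1.4, 3.4; M̄R̄ = 23.1000 / 9 = 2.5667
UCL_MR = D₄·M̄R̄ = 3.267 × 2.5667 = 8.3853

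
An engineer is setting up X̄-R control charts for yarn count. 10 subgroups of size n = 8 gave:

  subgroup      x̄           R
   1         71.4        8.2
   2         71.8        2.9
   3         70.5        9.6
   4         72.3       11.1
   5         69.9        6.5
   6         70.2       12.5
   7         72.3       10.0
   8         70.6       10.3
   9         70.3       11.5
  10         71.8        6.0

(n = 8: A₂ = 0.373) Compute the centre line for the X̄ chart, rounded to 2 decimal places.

X̄̄ = (71.4 + 71.8 + 70.5 + 72.3 + 69.9 + 70.2 + 72.3 + 70.6 + 70.3 + 71.8) / 10 = 711.1000 / 10 = 71.1100
CL = X̄̄ = 71.1100

71.11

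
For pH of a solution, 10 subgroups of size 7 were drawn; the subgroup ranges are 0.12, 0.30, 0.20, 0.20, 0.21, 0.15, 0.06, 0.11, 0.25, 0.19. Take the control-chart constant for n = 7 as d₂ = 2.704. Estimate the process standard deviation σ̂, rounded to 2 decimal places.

R̄ = (0.12 + 0.30 + 0.20 + 0.20 + 0.21 + 0.15 + 0.06 + 0.11 + 0.25 + 0.19) / 10 = 0.1790
σ̂ = R̄ / d₂ = 0.1790 / 2.704 = 0.0662

0.07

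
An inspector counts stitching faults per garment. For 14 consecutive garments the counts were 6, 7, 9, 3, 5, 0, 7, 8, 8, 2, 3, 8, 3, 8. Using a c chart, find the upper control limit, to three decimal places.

12.536

c̄ = (6 + 7 + 9 + 3 + 5 + 0 + 7 + 8 + 8 + 2 + 3 + 8 + 3 + 8) / 14 = 77 / 14 = 5.5000
UCL = c̄ + 3√c̄ = 5.5000 + 3 × √5.5000 = 5.5000 + 3 × 2.3452 = 12.5356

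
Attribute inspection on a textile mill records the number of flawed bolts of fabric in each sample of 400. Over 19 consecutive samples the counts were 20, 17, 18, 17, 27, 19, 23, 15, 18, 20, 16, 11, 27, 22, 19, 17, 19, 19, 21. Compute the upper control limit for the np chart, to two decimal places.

p̄ = Σdᵢ / (k·n) = 365 / (19 × 400) = 0.04803
UCL = np̄ + 3·√(np̄(1−p̄)) = 19.2105 + 3 × √(19.2105×0.95197) = 19.2105 + 3 × 4.2764 = 32.0398

32.04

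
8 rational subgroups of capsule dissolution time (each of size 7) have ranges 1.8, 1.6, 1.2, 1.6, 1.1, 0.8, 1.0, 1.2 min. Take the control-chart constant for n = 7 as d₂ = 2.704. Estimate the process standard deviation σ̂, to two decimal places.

0.48

R̄ = (1.8 + 1.6 + 1.2 + 1.6 + 1.1 + 0.8 + 1.0 + 1.2) / 8 = 1.2875
σ̂ = R̄ / d₂ = 1.2875 / 2.704 = 0.4761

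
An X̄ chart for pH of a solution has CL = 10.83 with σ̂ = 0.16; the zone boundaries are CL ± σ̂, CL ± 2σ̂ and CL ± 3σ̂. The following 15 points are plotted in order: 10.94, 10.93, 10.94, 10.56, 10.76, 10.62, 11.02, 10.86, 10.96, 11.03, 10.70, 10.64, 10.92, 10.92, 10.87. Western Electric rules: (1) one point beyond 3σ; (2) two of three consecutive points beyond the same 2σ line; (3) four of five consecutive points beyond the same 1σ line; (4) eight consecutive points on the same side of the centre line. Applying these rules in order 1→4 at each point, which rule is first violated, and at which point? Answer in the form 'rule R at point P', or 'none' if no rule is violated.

none

Zone of each point (C = within 1σ̂, B = 1σ̂–2σ̂, A = 2σ̂–3σ̂, * = beyond 3σ̂; sign = side of CL): 1:+C, 2:+C, 3:+C, 4:-B, 5:-C, 6:-B, 7:+B, 8:+C, 9:+C, 10:+B, 11:-C, 12:-B, 13:+C, 14:+C, 15:+C
No rule fires across all 15 points.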